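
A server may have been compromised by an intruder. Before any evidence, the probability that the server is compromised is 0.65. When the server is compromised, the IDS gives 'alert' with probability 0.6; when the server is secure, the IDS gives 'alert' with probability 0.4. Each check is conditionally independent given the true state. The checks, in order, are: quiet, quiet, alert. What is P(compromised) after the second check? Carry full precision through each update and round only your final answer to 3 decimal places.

After 'quiet': P(compromised) = 0.4·0.6500 / (0.4·0.6500 + 0.6·0.3500) ≈ 0.5532
After 'quiet': P(compromised) = 0.4·0.5532 / (0.4·0.5532 + 0.6·0.4468) ≈ 0.4522

0.452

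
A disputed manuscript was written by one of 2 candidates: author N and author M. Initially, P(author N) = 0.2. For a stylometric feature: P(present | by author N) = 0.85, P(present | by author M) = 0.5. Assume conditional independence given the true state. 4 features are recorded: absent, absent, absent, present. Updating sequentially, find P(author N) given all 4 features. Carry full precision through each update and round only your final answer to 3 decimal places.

0.011

Each posterior becomes the prior for the next update.
After 'absent': P(author N) = 0.15·0.2000 / (0.15·0.2000 + 0.5·0.8000) ≈ 0.0698
After 'absent': P(author N) = 0.15·0.0698 / (0.15·0.0698 + 0.5·0.9302) ≈ 0.0220
After 'absent': P(author N) = 0.15·0.0220 / (0.15·0.0220 + 0.5·0.9780) ≈ 0.0067
After 'present': P(author N) = 0.85·0.0067 / (0.85·0.0067 + 0.5·0.9933) ≈ 0.0113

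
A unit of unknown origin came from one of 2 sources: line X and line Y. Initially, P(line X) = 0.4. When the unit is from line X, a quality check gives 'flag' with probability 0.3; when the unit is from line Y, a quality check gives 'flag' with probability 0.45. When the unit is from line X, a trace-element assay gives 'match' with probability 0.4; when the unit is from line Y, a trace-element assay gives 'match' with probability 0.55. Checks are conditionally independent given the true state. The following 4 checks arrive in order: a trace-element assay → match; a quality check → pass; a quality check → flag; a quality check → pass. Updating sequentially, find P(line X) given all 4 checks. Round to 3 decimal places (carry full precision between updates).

0.344

After a trace-element assay='match': P(line X) = 0.4·0.4000 / (0.4·0.4000 + 0.55·0.6000) ≈ 0.3265
After a quality check='pass': P(line X) = 0.7·0.3265 / (0.7·0.3265 + 0.55·0.6735) ≈ 0.3816
After a quality check='flag': P(line X) = 0.3·0.3816 / (0.3·0.3816 + 0.45·0.6184) ≈ 0.2915
After a quality check='pass': P(line X) = 0.7·0.2915 / (0.7·0.2915 + 0.55·0.7085) ≈ 0.3437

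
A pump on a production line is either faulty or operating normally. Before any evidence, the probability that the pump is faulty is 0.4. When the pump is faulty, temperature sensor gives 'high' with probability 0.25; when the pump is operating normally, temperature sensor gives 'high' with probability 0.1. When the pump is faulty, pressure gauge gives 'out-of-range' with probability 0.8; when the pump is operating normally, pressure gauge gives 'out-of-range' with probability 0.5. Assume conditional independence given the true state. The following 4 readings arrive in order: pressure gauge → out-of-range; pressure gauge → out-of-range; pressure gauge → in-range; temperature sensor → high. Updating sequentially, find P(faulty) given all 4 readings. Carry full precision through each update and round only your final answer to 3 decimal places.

0.631

Each posterior becomes the prior for the next update.
After pressure gauge='out-of-range': P(faulty) = 0.8·0.4000 / (0.8·0.4000 + 0.5·0.6000) ≈ 0.5161
After pressure gauge='out-of-range': P(faulty) = 0.8·0.5161 / (0.8·0.5161 + 0.5·0.4839) ≈ 0.6305
After pressure gauge='in-range': P(faulty) = 0.2·0.6305 / (0.2·0.6305 + 0.5·0.3695) ≈ 0.4057
After temperature sensor='high': P(faulty) = 0.25·0.4057 / (0.25·0.4057 + 0.1·0.5943) ≈ 0.6305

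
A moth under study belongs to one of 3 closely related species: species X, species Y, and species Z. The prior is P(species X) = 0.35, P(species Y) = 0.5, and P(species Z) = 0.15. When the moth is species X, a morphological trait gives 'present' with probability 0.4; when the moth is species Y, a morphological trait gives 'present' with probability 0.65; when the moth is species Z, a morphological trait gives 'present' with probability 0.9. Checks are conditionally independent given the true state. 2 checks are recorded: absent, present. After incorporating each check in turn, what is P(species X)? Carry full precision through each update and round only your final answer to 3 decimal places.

After 'absent': normaliser = 0.6·0.3500 + 0.35·0.5000 + 0.1·0.1500; P(species X) ≈ 0.5250, P(species Y) ≈ 0.4375, P(species Z) ≈ 0.0375
After 'present': normaliser = 0.4·0.5250 + 0.65·0.4375 + 0.9·0.0375; P(species X) ≈ 0.3976, P(species Y) ≈ 0.5385, P(species Z) ≈ 0.0639

0.398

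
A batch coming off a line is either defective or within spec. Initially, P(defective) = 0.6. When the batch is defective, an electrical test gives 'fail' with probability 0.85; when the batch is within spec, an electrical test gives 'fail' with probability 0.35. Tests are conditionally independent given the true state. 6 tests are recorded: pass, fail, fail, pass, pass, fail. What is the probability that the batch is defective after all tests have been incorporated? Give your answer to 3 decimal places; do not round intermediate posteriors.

After 'pass': P(defective) = 0.15·0.6000 / (0.15·0.6000 + 0.65·0.4000) ≈ 0.2571
After 'fail': P(defective) = 0.85·0.2571 / (0.85·0.2571 + 0.35·0.7429) ≈ 0.4567
After 'fail': P(defective) = 0.85·0.4567 / (0.85·0.4567 + 0.35·0.5433) ≈ 0.6712
After 'pass': P(defective) = 0.15·0.6712 / (0.15·0.6712 + 0.65·0.3288) ≈ 0.3203
After 'pass': P(defective) = 0.15·0.3203 / (0.15·0.3203 + 0.65·0.6797) ≈ 0.0981
After 'fail': P(defective) = 0.85·0.0981 / (0.85·0.0981 + 0.35·0.9019) ≈ 0.2089

0.209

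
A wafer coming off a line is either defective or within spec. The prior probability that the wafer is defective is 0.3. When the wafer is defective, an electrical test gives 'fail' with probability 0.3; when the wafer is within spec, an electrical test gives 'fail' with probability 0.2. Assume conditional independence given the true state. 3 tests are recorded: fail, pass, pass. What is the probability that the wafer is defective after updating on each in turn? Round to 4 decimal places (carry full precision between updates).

After 'fail': P(defective) = 0.3·0.3000 / (0.3·0.3000 + 0.2·0.7000) ≈ 0.3913
After 'pass': P(defective) = 0.7·0.3913 / (0.7·0.3913 + 0.8·0.6087) ≈ 0.3600
After 'pass': P(defective) = 0.7·0.3600 / (0.7·0.3600 + 0.8·0.6400) ≈ 0.3298

0.3298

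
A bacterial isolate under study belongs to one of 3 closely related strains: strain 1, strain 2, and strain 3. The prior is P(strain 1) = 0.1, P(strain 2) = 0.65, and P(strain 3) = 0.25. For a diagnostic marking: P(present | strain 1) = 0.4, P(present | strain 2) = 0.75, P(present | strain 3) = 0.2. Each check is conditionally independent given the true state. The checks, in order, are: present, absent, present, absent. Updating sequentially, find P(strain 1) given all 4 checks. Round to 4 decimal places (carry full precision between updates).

0.1645

After 'present': normaliser = 0.4·0.1000 + 0.75·0.6500 + 0.2·0.2500; P(strain 1) ≈ 0.0693, P(strain 2) ≈ 0.8442, P(strain 3) ≈ 0.0866
After 'absent': normaliser = 0.6·0.0693 + 0.25·0.8442 + 0.8·0.0866; P(strain 1) ≈ 0.1291, P(strain 2) ≈ 0.6557, P(strain 3) ≈ 0.2152
After 'present': normaliser = 0.4·0.1291 + 0.75·0.6557 + 0.2·0.2152; P(strain 1) ≈ 0.0881, P(strain 2) ≈ 0.8385, P(strain 3) ≈ 0.0734
After 'absent': normaliser = 0.6·0.0881 + 0.25·0.8385 + 0.8·0.0734; P(strain 1) ≈ 0.1645, P(strain 2) ≈ 0.6527, P(strain 3) ≈ 0.1828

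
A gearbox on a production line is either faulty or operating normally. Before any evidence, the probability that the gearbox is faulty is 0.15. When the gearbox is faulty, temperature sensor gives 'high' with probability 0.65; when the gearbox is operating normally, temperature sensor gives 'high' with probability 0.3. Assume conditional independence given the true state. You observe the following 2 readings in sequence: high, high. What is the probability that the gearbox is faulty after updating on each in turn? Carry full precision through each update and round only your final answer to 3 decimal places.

After 'high': P(faulty) = 0.65·0.1500 / (0.65·0.1500 + 0.3·0.8500) ≈ 0.2766
After 'high': P(faulty) = 0.65·0.2766 / (0.65·0.2766 + 0.3·0.7234) ≈ 0.4531

0.453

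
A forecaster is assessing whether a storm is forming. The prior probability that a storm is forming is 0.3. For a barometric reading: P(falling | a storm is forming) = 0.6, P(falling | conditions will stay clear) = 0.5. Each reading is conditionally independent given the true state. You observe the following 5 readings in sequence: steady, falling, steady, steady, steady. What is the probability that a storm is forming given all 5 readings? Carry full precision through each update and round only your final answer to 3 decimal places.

After 'steady': P(storm) = 0.4·0.3000 / (0.4·0.3000 + 0.5·0.7000) ≈ 0.2553
After 'falling': P(storm) = 0.6·0.2553 / (0.6·0.2553 + 0.5·0.7447) ≈ 0.2915
After 'steady': P(storm) = 0.4·0.2915 / (0.4·0.2915 + 0.5·0.7085) ≈ 0.2476
After 'steady': P(storm) = 0.4·0.2476 / (0.4·0.2476 + 0.5·0.7524) ≈ 0.2084
After 'steady': P(storm) = 0.4·0.2084 / (0.4·0.2084 + 0.5·0.7916) ≈ 0.1740

0.174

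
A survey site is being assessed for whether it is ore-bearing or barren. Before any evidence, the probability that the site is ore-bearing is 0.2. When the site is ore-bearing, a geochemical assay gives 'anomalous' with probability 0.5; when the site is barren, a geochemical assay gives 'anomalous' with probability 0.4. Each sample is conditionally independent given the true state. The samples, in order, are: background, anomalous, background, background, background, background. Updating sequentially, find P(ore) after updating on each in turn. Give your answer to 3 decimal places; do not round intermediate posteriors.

After 'background': P(ore) = 0.5·0.2000 / (0.5·0.2000 + 0.6·0.8000) ≈ 0.1724
After 'anomalous': P(ore) = 0.5·0.1724 / (0.5·0.1724 + 0.4·0.8276) ≈ 0.2066
After 'background': P(ore) = 0.5·0.2066 / (0.5·0.2066 + 0.6·0.7934) ≈ 0.1783
After 'background': P(ore) = 0.5·0.1783 / (0.5·0.1783 + 0.6·0.8217) ≈ 0.1531
After 'background': P(ore) = 0.5·0.1531 / (0.5·0.1531 + 0.6·0.8469) ≈ 0.1310
After 'background': P(ore) = 0.5·0.1310 / (0.5·0.1310 + 0.6·0.8690) ≈ 0.1116

0.112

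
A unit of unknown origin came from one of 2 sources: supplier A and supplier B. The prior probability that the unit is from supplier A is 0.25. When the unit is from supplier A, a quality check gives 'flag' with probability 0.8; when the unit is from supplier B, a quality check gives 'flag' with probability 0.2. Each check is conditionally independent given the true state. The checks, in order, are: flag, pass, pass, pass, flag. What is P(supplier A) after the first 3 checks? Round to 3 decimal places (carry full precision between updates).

After 'flag': P(supplier A) = 0.8·0.2500 / (0.8·0.2500 + 0.2·0.7500) ≈ 0.5714
After 'pass': P(supplier A) = 0.2·0.5714 / (0.2·0.5714 + 0.8·0.4286) ≈ 0.2500
After 'pass': P(supplier A) = 0.2·0.2500 / (0.2·0.2500 + 0.8·0.7500) ≈ 0.0769

0.077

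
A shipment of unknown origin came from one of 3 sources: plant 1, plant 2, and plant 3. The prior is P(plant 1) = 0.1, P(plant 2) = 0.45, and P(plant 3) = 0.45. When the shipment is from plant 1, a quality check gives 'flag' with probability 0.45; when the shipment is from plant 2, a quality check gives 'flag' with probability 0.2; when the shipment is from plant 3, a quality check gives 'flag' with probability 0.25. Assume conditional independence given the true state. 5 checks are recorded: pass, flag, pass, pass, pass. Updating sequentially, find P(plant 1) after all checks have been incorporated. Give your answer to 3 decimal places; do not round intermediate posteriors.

0.054

After 'pass': normaliser = 0.55·0.1000 + 0.8·0.4500 + 0.75·0.4500; P(plant 1) ≈ 0.0731, P(plant 2) ≈ 0.4784, P(plant 3) ≈ 0.4485
After 'flag': normaliser = 0.45·0.0731 + 0.2·0.4784 + 0.25·0.4485; P(plant 1) ≈ 0.1366, P(plant 2) ≈ 0.3975, P(plant 3) ≈ 0.4658
After 'pass': normaliser = 0.55·0.1366 + 0.8·0.3975 + 0.75·0.4658; P(plant 1) ≈ 0.1012, P(plant 2) ≈ 0.4283, P(plant 3) ≈ 0.4705
After 'pass': normaliser = 0.55·0.1012 + 0.8·0.4283 + 0.75·0.4705; P(plant 1) ≈ 0.0741, P(plant 2) ≈ 0.4561, P(plant 3) ≈ 0.4698
After 'pass': normaliser = 0.55·0.0741 + 0.8·0.4561 + 0.75·0.4698; P(plant 1) ≈ 0.0538, P(plant 2) ≈ 0.4814, P(plant 3) ≈ 0.4648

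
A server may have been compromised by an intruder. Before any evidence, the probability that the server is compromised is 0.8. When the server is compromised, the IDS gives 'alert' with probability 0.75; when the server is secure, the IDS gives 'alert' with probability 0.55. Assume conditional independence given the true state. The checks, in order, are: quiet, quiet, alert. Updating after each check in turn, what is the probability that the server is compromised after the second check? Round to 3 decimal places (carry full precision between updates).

After 'quiet': P(compromised) = 0.25·0.8000 / (0.25·0.8000 + 0.45·0.2000) ≈ 0.6897
After 'quiet': P(compromised) = 0.25·0.6897 / (0.25·0.6897 + 0.45·0.3103) ≈ 0.5525

0.552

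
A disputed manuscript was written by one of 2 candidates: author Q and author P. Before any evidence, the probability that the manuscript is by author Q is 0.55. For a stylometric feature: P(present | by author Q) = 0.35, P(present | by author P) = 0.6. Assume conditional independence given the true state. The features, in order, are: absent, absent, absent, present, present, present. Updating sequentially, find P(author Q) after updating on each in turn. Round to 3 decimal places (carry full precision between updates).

After 'absent': P(author Q) = 0.65·0.5500 / (0.65·0.5500 + 0.4·0.4500) ≈ 0.6651
After 'absent': P(author Q) = 0.65·0.6651 / (0.65·0.6651 + 0.4·0.3349) ≈ 0.7634
After 'absent': P(author Q) = 0.65·0.7634 / (0.65·0.7634 + 0.4·0.2366) ≈ 0.8399
After 'present': P(author Q) = 0.35·0.8399 / (0.35·0.8399 + 0.6·0.1601) ≈ 0.7537
After 'present': P(author Q) = 0.35·0.7537 / (0.35·0.7537 + 0.6·0.2463) ≈ 0.6409
After 'present': P(author Q) = 0.35·0.6409 / (0.35·0.6409 + 0.6·0.3591) ≈ 0.5100

0.510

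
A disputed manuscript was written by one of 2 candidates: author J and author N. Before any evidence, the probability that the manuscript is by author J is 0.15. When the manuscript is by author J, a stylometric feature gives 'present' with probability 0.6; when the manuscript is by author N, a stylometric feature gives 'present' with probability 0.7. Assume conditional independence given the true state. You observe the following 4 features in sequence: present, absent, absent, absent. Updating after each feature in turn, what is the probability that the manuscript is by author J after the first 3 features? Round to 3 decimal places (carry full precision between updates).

After 'present': P(author J) = 0.6·0.1500 / (0.6·0.1500 + 0.7·0.8500) ≈ 0.1314
After 'absent': P(author J) = 0.4·0.1314 / (0.4·0.1314 + 0.3·0.8686) ≈ 0.1678
After 'absent': P(author J) = 0.4·0.1678 / (0.4·0.1678 + 0.3·0.8322) ≈ 0.2119

0.212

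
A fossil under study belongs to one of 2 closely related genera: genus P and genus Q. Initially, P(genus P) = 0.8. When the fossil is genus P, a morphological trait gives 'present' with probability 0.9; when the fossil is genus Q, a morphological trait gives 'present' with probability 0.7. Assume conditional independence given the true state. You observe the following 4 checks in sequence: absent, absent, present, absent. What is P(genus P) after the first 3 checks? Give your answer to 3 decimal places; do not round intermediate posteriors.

After 'absent': P(genus P) = 0.1·0.8000 / (0.1·0.8000 + 0.3·0.2000) ≈ 0.5714
After 'absent': P(genus P) = 0.1·0.5714 / (0.1·0.5714 + 0.3·0.4286) ≈ 0.3077
After 'present': P(genus P) = 0.9·0.3077 / (0.9·0.3077 + 0.7·0.6923) ≈ 0.3636

0.364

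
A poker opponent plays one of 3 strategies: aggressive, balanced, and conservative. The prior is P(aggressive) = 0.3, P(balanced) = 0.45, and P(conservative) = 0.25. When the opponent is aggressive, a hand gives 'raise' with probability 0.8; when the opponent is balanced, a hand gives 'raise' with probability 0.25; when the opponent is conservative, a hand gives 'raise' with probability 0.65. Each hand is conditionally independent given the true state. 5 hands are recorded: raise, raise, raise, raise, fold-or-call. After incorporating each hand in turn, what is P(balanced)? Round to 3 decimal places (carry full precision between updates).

After 'raise': normaliser = 0.8·0.3000 + 0.25·0.4500 + 0.65·0.2500; P(aggressive) ≈ 0.4660, P(balanced) ≈ 0.2184, P(conservative) ≈ 0.3155
After 'raise': normaliser = 0.8·0.4660 + 0.25·0.2184 + 0.65·0.3155; P(aggressive) ≈ 0.5894, P(balanced) ≈ 0.0863, P(conservative) ≈ 0.3243
After 'raise': normaliser = 0.8·0.5894 + 0.25·0.0863 + 0.65·0.3243; P(aggressive) ≈ 0.6699, P(balanced) ≈ 0.0307, P(conservative) ≈ 0.2994
After 'raise': normaliser = 0.8·0.6699 + 0.25·0.0307 + 0.65·0.2994; P(aggressive) ≈ 0.7260, P(balanced) ≈ 0.0104, P(conservative) ≈ 0.2637
After 'fold-or-call': normaliser = 0.2·0.7260 + 0.75·0.0104 + 0.35·0.2637; P(aggressive) ≈ 0.5920, P(balanced) ≈ 0.0318, P(conservative) ≈ 0.3762

0.032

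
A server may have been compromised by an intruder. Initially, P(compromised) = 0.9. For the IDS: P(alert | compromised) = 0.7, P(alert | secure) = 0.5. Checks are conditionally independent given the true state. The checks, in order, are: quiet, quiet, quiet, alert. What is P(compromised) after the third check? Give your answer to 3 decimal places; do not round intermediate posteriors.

After 'quiet': P(compromised) = 0.3·0.9000 / (0.3·0.9000 + 0.5·0.1000) ≈ 0.8438
After 'quiet': P(compromised) = 0.3·0.8438 / (0.3·0.8438 + 0.5·0.1562) ≈ 0.7642
After 'quiet': P(compromised) = 0.3·0.7642 / (0.3·0.7642 + 0.5·0.2358) ≈ 0.6603

0.660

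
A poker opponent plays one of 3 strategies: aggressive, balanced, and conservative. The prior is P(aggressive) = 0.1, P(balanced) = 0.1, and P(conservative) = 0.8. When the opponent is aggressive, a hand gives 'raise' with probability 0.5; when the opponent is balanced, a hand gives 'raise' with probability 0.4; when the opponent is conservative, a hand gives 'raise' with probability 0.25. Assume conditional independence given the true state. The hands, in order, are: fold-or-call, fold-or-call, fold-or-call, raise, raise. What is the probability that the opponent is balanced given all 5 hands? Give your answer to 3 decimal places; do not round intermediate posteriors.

0.125

After 'fold-or-call': normaliser = 0.5·0.1000 + 0.6·0.1000 + 0.75·0.8000; P(aggressive) ≈ 0.0704, P(balanced) ≈ 0.0845, P(conservative) ≈ 0.8451
After 'fold-or-call': normaliser = 0.5·0.0704 + 0.6·0.0845 + 0.75·0.8451; P(aggressive) ≈ 0.0489, P(balanced) ≈ 0.0705, P(conservative) ≈ 0.8806
After 'fold-or-call': normaliser = 0.5·0.0489 + 0.6·0.0705 + 0.75·0.8806; P(aggressive) ≈ 0.0336, P(balanced) ≈ 0.0581, P(conservative) ≈ 0.9082
After 'raise': normaliser = 0.5·0.0336 + 0.4·0.0581 + 0.25·0.9082; P(aggressive) ≈ 0.0630, P(balanced) ≈ 0.0870, P(conservative) ≈ 0.8500
After 'raise': normaliser = 0.5·0.0630 + 0.4·0.0870 + 0.25·0.8500; P(aggressive) ≈ 0.1129, P(balanced) ≈ 0.1249, P(conservative) ≈ 0.7622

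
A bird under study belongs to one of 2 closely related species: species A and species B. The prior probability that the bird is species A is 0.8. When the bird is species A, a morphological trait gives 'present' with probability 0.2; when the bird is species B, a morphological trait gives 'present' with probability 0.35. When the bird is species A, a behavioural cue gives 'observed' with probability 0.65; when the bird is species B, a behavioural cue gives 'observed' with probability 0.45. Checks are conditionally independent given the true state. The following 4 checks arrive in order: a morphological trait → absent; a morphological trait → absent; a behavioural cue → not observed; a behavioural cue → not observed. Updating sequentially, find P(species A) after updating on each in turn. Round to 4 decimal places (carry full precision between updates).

Apply Bayes' rule sequentially, carrying P(species A) forward.
After a morphological trait='absent': P(species A) = 0.8·0.8000 / (0.8·0.8000 + 0.65·0.2000) ≈ 0.8312
After a morphological trait='absent': P(species A) = 0.8·0.8312 / (0.8·0.8312 + 0.65·0.1688) ≈ 0.8583
After a behavioural cue='not observed': P(species A) = 0.35·0.8583 / (0.35·0.8583 + 0.55·0.1417) ≈ 0.7941
After a behavioural cue='not observed': P(species A) = 0.35·0.7941 / (0.35·0.7941 + 0.55·0.2059) ≈ 0.7105

0.7105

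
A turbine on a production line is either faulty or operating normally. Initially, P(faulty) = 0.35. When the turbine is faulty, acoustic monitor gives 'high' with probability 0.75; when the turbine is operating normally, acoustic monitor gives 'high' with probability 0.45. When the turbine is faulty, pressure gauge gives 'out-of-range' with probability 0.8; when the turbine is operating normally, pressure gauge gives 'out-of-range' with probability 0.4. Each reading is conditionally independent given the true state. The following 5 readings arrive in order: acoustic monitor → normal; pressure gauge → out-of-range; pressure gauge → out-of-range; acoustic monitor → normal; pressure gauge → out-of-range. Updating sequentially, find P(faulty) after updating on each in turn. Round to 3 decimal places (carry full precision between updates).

0.471

Apply Bayes' rule sequentially, carrying P(faulty) forward.
After acoustic monitor='normal': P(faulty) = 0.25·0.3500 / (0.25·0.3500 + 0.55·0.6500) ≈ 0.1966
After pressure gauge='out-of-range': P(faulty) = 0.8·0.1966 / (0.8·0.1966 + 0.4·0.8034) ≈ 0.3286
After pressure gauge='out-of-range': P(faulty) = 0.8·0.3286 / (0.8·0.3286 + 0.4·0.6714) ≈ 0.4947
After acoustic monitor='normal': P(faulty) = 0.25·0.4947 / (0.25·0.4947 + 0.55·0.5053) ≈ 0.3080
After pressure gauge='out-of-range': P(faulty) = 0.8·0.3080 / (0.8·0.3080 + 0.4·0.6920) ≈ 0.4709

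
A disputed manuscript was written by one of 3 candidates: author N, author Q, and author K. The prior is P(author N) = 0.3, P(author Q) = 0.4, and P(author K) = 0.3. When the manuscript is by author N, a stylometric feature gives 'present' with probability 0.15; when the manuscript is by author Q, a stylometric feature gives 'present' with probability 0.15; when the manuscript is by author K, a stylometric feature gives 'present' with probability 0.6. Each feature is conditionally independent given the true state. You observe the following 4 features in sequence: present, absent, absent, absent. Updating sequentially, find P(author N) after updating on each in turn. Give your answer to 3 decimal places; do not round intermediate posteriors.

Each posterior becomes the prior for the next update.
After 'present': normaliser = 0.15·0.3000 + 0.15·0.4000 + 0.6·0.3000; P(author N) ≈ 0.1579, P(author Q) ≈ 0.2105, P(author K) ≈ 0.6316
After 'absent': normaliser = 0.85·0.1579 + 0.85·0.2105 + 0.4·0.6316; P(author N) ≈ 0.2372, P(author Q) ≈ 0.3163, P(author K) ≈ 0.4465
After 'absent': normaliser = 0.85·0.2372 + 0.85·0.3163 + 0.4·0.4465; P(author N) ≈ 0.3106, P(author Q) ≈ 0.4142, P(author K) ≈ 0.2752
After 'absent': normaliser = 0.85·0.3106 + 0.85·0.4142 + 0.4·0.2752; P(author N) ≈ 0.3636, P(author Q) ≈ 0.4848, P(author K) ≈ 0.1516

0.364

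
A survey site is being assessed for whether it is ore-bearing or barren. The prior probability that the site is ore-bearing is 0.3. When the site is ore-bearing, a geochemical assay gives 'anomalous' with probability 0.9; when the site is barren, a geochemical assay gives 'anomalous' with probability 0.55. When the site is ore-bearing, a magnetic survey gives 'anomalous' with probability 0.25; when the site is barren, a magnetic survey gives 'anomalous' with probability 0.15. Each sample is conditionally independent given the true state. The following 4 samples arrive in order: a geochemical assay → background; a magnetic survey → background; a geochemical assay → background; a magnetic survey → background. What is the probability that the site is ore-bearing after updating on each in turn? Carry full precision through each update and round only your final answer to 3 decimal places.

0.016

After a geochemical assay='background': P(ore) = 0.1·0.3000 / (0.1·0.3000 + 0.45·0.7000) ≈ 0.0870
After a magnetic survey='background': P(ore) = 0.75·0.0870 / (0.75·0.0870 + 0.85·0.9130) ≈ 0.0775
After a geochemical assay='background': P(ore) = 0.1·0.0775 / (0.1·0.0775 + 0.45·0.9225) ≈ 0.0183
After a magnetic survey='background': P(ore) = 0.75·0.0183 / (0.75·0.0183 + 0.85·0.9817) ≈ 0.0162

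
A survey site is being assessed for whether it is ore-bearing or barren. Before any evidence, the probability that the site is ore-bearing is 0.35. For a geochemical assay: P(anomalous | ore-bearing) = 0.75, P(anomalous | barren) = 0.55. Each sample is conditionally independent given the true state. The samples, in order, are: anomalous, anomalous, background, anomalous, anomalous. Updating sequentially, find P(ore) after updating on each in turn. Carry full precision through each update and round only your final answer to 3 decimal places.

Apply Bayes' rule sequentially, carrying P(ore) forward.
After 'anomalous': P(ore) = 0.75·0.3500 / (0.75·0.3500 + 0.55·0.6500) ≈ 0.4234
After 'anomalous': P(ore) = 0.75·0.4234 / (0.75·0.4234 + 0.55·0.5766) ≈ 0.5003
After 'background': P(ore) = 0.25·0.5003 / (0.25·0.5003 + 0.45·0.4997) ≈ 0.3574
After 'anomalous': P(ore) = 0.75·0.3574 / (0.75·0.3574 + 0.55·0.6426) ≈ 0.4313
After 'anomalous': P(ore) = 0.75·0.4313 / (0.75·0.4313 + 0.55·0.5687) ≈ 0.5084

0.508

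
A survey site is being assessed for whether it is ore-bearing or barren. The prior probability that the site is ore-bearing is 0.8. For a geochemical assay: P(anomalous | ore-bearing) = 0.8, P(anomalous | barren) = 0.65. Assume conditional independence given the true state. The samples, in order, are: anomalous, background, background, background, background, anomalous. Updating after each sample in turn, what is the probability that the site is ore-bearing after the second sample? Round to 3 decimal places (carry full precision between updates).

After 'anomalous': P(ore) = 0.8·0.8000 / (0.8·0.8000 + 0.65·0.2000) ≈ 0.8312
After 'background': P(ore) = 0.2·0.8312 / (0.2·0.8312 + 0.35·0.1688) ≈ 0.7378

0.738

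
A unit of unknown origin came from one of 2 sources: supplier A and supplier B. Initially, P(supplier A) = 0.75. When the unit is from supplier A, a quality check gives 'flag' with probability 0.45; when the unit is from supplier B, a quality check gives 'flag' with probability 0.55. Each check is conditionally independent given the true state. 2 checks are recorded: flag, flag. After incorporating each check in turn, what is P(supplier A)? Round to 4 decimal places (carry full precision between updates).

Apply Bayes' rule sequentially, carrying P(supplier A) forward.
After 'flag': P(supplier A) = 0.45·0.7500 / (0.45·0.7500 + 0.55·0.2500) ≈ 0.7105
After 'flag': P(supplier A) = 0.45·0.7105 / (0.45·0.7105 + 0.55·0.2895) ≈ 0.6676

0.6676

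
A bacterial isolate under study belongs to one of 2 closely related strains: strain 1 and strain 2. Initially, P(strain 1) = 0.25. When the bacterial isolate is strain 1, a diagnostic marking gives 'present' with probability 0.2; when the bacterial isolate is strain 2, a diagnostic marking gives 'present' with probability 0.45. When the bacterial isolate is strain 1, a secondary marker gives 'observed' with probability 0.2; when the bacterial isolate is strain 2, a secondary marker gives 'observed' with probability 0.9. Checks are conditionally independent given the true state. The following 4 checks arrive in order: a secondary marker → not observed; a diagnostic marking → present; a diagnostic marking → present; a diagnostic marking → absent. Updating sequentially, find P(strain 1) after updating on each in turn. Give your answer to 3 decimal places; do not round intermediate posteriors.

0.434

Each posterior becomes the prior for the next update.
After a secondary marker='not observed': P(strain 1) = 0.8·0.2500 / (0.8·0.2500 + 0.1·0.7500) ≈ 0.7273
After a diagnostic marking='present': P(strain 1) = 0.2·0.7273 / (0.2·0.7273 + 0.45·0.2727) ≈ 0.5424
After a diagnostic marking='present': P(strain 1) = 0.2·0.5424 / (0.2·0.5424 + 0.45·0.4576) ≈ 0.3450
After a diagnostic marking='absent': P(strain 1) = 0.8·0.3450 / (0.8·0.3450 + 0.55·0.6550) ≈ 0.4338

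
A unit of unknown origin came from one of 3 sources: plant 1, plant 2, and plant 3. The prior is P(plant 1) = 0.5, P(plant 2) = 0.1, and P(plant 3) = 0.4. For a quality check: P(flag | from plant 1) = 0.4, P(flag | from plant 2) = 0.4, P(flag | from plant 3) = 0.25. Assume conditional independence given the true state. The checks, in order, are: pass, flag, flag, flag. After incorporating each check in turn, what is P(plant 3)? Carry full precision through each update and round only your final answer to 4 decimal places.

0.1691

After 'pass': normaliser = 0.6·0.5000 + 0.6·0.1000 + 0.75·0.4000; P(plant 1) ≈ 0.4545, P(plant 2) ≈ 0.0909, P(plant 3) ≈ 0.4545
After 'flag': normaliser = 0.4·0.4545 + 0.4·0.0909 + 0.25·0.4545; P(plant 1) ≈ 0.5479, P(plant 2) ≈ 0.1096, P(plant 3) ≈ 0.3425
After 'flag': normaliser = 0.4·0.5479 + 0.4·0.1096 + 0.25·0.3425; P(plant 1) ≈ 0.6287, P(plant 2) ≈ 0.1257, P(plant 3) ≈ 0.2456
After 'flag': normaliser = 0.4·0.6287 + 0.4·0.1257 + 0.25·0.2456; P(plant 1) ≈ 0.6925, P(plant 2) ≈ 0.1385, P(plant 3) ≈ 0.1691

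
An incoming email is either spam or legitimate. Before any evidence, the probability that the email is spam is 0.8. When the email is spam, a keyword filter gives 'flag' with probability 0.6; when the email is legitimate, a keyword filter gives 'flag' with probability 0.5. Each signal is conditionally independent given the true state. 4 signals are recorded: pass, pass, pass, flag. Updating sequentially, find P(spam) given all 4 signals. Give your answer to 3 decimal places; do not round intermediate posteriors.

After 'pass': P(spam) = 0.4·0.8000 / (0.4·0.8000 + 0.5·0.2000) ≈ 0.7619
After 'pass': P(spam) = 0.4·0.7619 / (0.4·0.7619 + 0.5·0.2381) ≈ 0.7191
After 'pass': P(spam) = 0.4·0.7191 / (0.4·0.7191 + 0.5·0.2809) ≈ 0.6719
After 'flag': P(spam) = 0.6·0.6719 / (0.6·0.6719 + 0.5·0.3281) ≈ 0.7108

0.711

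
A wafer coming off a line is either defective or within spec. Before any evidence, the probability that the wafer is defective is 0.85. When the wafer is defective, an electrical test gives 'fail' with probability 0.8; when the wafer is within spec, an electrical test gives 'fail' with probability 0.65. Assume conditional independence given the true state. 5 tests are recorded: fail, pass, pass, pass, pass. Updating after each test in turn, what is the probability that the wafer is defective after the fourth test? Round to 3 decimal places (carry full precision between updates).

Each posterior becomes the prior for the next update.
After 'fail': P(defective) = 0.8·0.8500 / (0.8·0.8500 + 0.65·0.1500) ≈ 0.8746
After 'pass': P(defective) = 0.2·0.8746 / (0.2·0.8746 + 0.35·0.1254) ≈ 0.7994
After 'pass': P(defective) = 0.2·0.7994 / (0.2·0.7994 + 0.35·0.2006) ≈ 0.6949
After 'pass': P(defective) = 0.2·0.6949 / (0.2·0.6949 + 0.35·0.3051) ≈ 0.5655

0.565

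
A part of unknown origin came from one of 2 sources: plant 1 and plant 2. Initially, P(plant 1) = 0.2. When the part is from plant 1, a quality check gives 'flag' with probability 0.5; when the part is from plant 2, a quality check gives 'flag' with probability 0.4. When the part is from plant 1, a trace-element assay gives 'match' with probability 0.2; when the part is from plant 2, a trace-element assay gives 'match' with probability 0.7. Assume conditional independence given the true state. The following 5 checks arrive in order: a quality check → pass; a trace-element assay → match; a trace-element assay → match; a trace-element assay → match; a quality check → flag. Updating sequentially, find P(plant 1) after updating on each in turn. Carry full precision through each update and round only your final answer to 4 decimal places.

0.0060

After a quality check='pass': P(plant 1) = 0.5·0.2000 / (0.5·0.2000 + 0.6·0.8000) ≈ 0.1724
After a trace-element assay='match': P(plant 1) = 0.2·0.1724 / (0.2·0.1724 + 0.7·0.8276) ≈ 0.0562
After a trace-element assay='match': P(plant 1) = 0.2·0.0562 / (0.2·0.0562 + 0.7·0.9438) ≈ 0.0167
After a trace-element assay='match': P(plant 1) = 0.2·0.0167 / (0.2·0.0167 + 0.7·0.9833) ≈ 0.0048
After a quality check='flag': P(plant 1) = 0.5·0.0048 / (0.5·0.0048 + 0.4·0.9952) ≈ 0.0060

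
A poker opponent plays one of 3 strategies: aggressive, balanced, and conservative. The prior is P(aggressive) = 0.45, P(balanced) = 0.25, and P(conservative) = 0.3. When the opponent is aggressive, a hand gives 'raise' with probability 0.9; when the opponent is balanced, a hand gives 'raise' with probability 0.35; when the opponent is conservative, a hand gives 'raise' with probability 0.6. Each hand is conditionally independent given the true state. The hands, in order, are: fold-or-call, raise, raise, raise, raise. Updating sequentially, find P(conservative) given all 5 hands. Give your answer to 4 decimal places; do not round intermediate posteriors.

0.3273

After 'fold-or-call': normaliser = 0.1·0.4500 + 0.65·0.2500 + 0.4·0.3000; P(aggressive) ≈ 0.1374, P(balanced) ≈ 0.4962, P(conservative) ≈ 0.3664
After 'raise': normaliser = 0.9·0.1374 + 0.35·0.4962 + 0.6·0.3664; P(aggressive) ≈ 0.2391, P(balanced) ≈ 0.3358, P(conservative) ≈ 0.4251
After 'raise': normaliser = 0.9·0.2391 + 0.35·0.3358 + 0.6·0.4251; P(aggressive) ≈ 0.3661, P(balanced) ≈ 0.1999, P(conservative) ≈ 0.4339
After 'raise': normaliser = 0.9·0.3661 + 0.35·0.1999 + 0.6·0.4339; P(aggressive) ≈ 0.4994, P(balanced) ≈ 0.1061, P(conservative) ≈ 0.3946
After 'raise': normaliser = 0.9·0.4994 + 0.35·0.1061 + 0.6·0.3946; P(aggressive) ≈ 0.6214, P(balanced) ≈ 0.0513, P(conservative) ≈ 0.3273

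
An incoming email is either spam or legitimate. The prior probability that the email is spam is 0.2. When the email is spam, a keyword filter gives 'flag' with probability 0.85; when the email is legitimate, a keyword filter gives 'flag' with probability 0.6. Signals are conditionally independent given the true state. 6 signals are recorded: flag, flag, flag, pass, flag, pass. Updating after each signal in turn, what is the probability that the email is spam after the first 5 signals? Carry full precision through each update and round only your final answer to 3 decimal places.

0.274

Apply Bayes' rule sequentially, carrying P(spam) forward.
After 'flag': P(spam) = 0.85·0.2000 / (0.85·0.2000 + 0.6·0.8000) ≈ 0.2615
After 'flag': P(spam) = 0.85·0.2615 / (0.85·0.2615 + 0.6·0.7385) ≈ 0.3341
After 'flag': P(spam) = 0.85·0.3341 / (0.85·0.3341 + 0.6·0.6659) ≈ 0.4155
After 'pass': P(spam) = 0.15·0.4155 / (0.15·0.4155 + 0.4·0.5845) ≈ 0.2105
After 'flag': P(spam) = 0.85·0.2105 / (0.85·0.2105 + 0.6·0.7895) ≈ 0.2741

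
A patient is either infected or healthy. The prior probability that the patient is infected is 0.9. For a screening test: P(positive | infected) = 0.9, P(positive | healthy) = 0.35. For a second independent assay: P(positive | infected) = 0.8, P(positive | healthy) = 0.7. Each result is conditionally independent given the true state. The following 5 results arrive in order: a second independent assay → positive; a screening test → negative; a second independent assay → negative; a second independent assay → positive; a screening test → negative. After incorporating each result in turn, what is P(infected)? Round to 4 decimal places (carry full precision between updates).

0.1565

Each posterior becomes the prior for the next update.
After a second independent assay='positive': P(infected) = 0.8·0.9000 / (0.8·0.9000 + 0.7·0.1000) ≈ 0.9114
After a screening test='negative': P(infected) = 0.1·0.9114 / (0.1·0.9114 + 0.65·0.0886) ≈ 0.6128
After a second independent assay='negative': P(infected) = 0.2·0.6128 / (0.2·0.6128 + 0.3·0.3872) ≈ 0.5134
After a second independent assay='positive': P(infected) = 0.8·0.5134 / (0.8·0.5134 + 0.7·0.4866) ≈ 0.5466
After a screening test='negative': P(infected) = 0.1·0.5466 / (0.1·0.5466 + 0.65·0.4534) ≈ 0.1565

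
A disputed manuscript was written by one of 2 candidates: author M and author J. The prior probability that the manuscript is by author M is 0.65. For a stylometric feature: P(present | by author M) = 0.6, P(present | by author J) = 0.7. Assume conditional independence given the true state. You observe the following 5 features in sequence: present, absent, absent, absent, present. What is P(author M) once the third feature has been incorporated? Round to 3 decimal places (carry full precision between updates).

0.739

Each posterior becomes the prior for the next update.
After 'present': P(author M) = 0.6·0.6500 / (0.6·0.6500 + 0.7·0.3500) ≈ 0.6142
After 'absent': P(author M) = 0.4·0.6142 / (0.4·0.6142 + 0.3·0.3858) ≈ 0.6797
After 'absent': P(author M) = 0.4·0.6797 / (0.4·0.6797 + 0.3·0.3203) ≈ 0.7389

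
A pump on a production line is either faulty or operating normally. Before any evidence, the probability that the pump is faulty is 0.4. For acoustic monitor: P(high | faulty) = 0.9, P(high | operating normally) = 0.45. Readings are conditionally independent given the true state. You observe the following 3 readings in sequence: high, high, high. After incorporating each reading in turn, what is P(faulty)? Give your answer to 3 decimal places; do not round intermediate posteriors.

Each posterior becomes the prior for the next update.
After 'high': P(faulty) = 0.9·0.4000 / (0.9·0.4000 + 0.45·0.6000) ≈ 0.5714
After 'high': P(faulty) = 0.9·0.5714 / (0.9·0.5714 + 0.45·0.4286) ≈ 0.7273
After 'high': P(faulty) = 0.9·0.7273 / (0.9·0.7273 + 0.45·0.2727) ≈ 0.8421

0.842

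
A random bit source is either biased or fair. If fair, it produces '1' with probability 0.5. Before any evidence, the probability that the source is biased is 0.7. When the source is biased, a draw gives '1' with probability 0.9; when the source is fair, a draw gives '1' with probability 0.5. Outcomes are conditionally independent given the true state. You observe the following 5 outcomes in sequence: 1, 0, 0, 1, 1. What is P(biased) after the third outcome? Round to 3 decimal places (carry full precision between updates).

0.144

After '1': P(biased) = 0.9·0.7000 / (0.9·0.7000 + 0.5·0.3000) ≈ 0.8077
After '0': P(biased) = 0.1·0.8077 / (0.1·0.8077 + 0.5·0.1923) ≈ 0.4565
After '0': P(biased) = 0.1·0.4565 / (0.1·0.4565 + 0.5·0.5435) ≈ 0.1438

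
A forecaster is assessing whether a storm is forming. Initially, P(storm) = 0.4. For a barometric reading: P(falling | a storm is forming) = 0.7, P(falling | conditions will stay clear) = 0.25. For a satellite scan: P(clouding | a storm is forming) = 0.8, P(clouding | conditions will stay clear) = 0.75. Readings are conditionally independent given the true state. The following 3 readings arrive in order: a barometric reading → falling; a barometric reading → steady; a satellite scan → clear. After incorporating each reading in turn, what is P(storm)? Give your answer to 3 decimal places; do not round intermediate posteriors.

Apply Bayes' rule sequentially, carrying P(storm) forward.
After a barometric reading='falling': P(storm) = 0.7·0.4000 / (0.7·0.4000 + 0.25·0.6000) ≈ 0.6512
After a barometric reading='steady': P(storm) = 0.3·0.6512 / (0.3·0.6512 + 0.75·0.3488) ≈ 0.4275
After a satellite scan='clear': P(storm) = 0.2·0.4275 / (0.2·0.4275 + 0.25·0.5725) ≈ 0.3740

0.374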